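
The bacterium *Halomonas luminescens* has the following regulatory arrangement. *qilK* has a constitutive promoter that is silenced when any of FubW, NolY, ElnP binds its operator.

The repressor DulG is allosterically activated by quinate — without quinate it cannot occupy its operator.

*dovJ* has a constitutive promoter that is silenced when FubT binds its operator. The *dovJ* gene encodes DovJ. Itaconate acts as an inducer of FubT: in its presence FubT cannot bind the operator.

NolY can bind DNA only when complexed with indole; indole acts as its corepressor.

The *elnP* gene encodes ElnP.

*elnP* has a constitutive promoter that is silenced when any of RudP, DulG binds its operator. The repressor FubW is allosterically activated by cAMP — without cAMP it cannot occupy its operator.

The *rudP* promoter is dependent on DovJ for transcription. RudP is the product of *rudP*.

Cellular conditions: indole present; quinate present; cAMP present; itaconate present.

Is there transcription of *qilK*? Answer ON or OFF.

cAMP is present, so FubW is active.
Indole is present, so NolY is active.
Itaconate is present, so FubT is inactive.
With no repressor bound, *dovJ* is transcribed.
So DovJ is produced and active.
No repressor is bound and DovJ is active, so *rudP* is transcribed.
So RudP is produced and active.
Quinate is present, so DulG is active.
With repressor RudP bound, *elnP* is not transcribed.
So ElnP is not produced.
With repressor FubW bound, *qilK* is not transcribed.

OFF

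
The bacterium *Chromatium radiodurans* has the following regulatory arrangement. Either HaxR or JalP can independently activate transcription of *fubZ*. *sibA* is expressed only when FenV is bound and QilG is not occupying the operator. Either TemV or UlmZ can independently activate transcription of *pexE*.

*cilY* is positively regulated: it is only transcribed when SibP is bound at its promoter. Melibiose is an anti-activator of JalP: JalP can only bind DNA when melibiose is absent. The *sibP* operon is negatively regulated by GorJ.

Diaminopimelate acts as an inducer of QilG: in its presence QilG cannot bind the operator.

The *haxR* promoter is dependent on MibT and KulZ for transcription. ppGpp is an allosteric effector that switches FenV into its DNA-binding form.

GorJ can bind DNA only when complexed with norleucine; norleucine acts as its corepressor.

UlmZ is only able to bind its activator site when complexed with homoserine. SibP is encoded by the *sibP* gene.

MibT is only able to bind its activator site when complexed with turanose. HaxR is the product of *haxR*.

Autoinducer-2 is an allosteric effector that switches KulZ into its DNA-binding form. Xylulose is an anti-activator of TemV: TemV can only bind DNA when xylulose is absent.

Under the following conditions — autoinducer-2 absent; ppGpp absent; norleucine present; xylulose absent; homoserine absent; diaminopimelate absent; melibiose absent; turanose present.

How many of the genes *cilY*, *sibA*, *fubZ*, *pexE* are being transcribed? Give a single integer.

Norleucine is present, so GorJ is active.
With repressor GorJ bound, *sibP* is not transcribed.
So SibP is not produced.
Required activator SibP is absent, so *cilY* is not transcribed.
→ *cilY* is OFF.
ppGpp is absent, so FenV is inactive.
Diaminopimelate is absent, so QilG is active.
With repressor QilG bound, *sibA* is not transcribed.
→ *sibA* is OFF.
Turanose is present, so MibT is active.
Autoinducer-2 is absent, so KulZ is inactive.
Required activator KulZ is absent, so *haxR* is not transcribed.
So HaxR is not produced.
Melibiose is absent, so JalP is active.
Activator JalP is present, so *fubZ* is transcribed.
→ *fubZ* is ON.
Xylulose is absent, so TemV is active.
Homoserine is absent, so UlmZ is inactive.
Activator TemV is present, so *pexE* is transcribed.
→ *pexE* is ON.
2 of the 4 genes are transcribed.

2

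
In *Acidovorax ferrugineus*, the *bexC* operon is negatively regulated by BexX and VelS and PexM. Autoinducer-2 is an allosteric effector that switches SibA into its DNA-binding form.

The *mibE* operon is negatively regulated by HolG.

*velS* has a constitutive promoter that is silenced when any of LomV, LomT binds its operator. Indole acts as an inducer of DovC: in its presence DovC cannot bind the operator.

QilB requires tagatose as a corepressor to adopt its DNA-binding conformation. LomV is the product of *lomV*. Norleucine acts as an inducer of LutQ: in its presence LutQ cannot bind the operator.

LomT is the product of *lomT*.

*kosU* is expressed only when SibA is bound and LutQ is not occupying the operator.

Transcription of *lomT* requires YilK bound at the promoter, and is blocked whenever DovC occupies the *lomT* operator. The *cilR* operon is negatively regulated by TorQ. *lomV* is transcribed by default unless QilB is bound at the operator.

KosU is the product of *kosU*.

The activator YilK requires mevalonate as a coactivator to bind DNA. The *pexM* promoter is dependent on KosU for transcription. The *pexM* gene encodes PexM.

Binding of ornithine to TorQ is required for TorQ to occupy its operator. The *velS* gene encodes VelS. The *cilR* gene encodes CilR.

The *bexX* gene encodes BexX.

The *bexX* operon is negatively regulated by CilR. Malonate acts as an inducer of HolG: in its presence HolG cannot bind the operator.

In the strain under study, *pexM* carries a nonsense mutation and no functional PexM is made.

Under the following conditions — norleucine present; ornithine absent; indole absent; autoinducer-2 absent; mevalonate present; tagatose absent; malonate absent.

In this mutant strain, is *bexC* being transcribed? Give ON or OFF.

ON

Ornithine is absent, so TorQ is inactive.
With no repressor bound, *cilR* is transcribed.
So CilR is produced and active.
With repressor CilR bound, *bexX* is not transcribed.
So BexX is not produced.
Tagatose is absent, so QilB is inactive.
With no repressor bound, *lomV* is transcribed.
So LomV is produced and active.
Indole is absent, so DovC is active.
Mevalonate is present, so YilK is active.
With repressor DovC bound, *lomT* is not transcribed.
So LomT is not produced.
With repressor LomV bound, *velS* is not transcribed.
So VelS is not produced.
PexM is non-functional in this strain, so it has no effect.
With no repressor bound, *bexC* is transcribed.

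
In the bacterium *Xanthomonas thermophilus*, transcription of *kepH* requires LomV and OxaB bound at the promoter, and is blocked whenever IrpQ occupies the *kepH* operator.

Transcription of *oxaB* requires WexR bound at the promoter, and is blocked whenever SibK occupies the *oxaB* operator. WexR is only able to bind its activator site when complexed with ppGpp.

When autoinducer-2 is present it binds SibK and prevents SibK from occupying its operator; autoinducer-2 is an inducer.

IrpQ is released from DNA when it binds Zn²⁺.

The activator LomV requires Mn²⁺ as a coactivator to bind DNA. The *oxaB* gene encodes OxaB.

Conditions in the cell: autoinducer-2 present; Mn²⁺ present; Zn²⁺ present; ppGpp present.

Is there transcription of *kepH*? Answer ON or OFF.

Mn²⁺ is present, so LomV is active.
Zn²⁺ is present, so IrpQ is inactive.
ppGpp is present, so WexR is active.
Autoinducer-2 is present, so SibK is inactive.
No repressor is bound and WexR is active, so *oxaB* is transcribed.
So OxaB is produced and active.
No repressor is bound and LomV and OxaB are active, so *kepH* is transcribed.

ON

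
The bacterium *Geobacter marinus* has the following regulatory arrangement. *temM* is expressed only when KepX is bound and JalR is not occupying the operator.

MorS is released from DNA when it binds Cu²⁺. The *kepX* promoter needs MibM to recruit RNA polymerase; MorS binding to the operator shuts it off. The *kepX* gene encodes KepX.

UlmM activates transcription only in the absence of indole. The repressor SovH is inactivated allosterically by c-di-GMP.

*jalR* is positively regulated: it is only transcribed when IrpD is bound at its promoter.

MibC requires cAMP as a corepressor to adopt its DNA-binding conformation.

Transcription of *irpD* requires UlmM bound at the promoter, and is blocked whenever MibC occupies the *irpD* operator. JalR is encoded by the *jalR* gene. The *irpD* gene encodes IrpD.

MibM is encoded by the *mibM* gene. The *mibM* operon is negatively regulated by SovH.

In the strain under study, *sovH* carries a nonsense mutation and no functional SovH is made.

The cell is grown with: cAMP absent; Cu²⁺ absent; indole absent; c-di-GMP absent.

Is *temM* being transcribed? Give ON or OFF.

OFF

Indole is absent, so UlmM is active.
cAMP is absent, so MibC is inactive.
No repressor is bound and UlmM is active, so *irpD* is transcribed.
So IrpD is produced and active.
No repressor is bound and IrpD is active, so *jalR* is transcribed.
So JalR is produced and active.
SovH is non-functional in this strain, so it has no effect.
With no repressor bound, *mibM* is transcribed.
So MibM is produced and active.
Cu²⁺ is absent, so MorS is active.
With repressor MorS bound, *kepX* is not transcribed.
So KepX is not produced.
With repressor JalR bound, *temM* is not transcribed.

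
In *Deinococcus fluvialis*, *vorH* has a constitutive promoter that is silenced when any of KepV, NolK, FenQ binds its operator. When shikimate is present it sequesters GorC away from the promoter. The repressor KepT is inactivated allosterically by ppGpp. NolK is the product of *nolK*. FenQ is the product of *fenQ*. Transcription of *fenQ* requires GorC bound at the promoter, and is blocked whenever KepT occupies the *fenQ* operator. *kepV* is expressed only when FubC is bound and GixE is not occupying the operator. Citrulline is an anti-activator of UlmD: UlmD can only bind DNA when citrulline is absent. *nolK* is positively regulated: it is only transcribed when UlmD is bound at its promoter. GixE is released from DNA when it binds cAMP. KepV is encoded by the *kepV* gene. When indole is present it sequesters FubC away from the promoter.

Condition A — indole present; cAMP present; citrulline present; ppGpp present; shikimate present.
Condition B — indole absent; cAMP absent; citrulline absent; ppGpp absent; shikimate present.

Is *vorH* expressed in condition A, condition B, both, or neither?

Condition A:
Indole is present, so FubC is inactive.
cAMP is present, so GixE is inactive.
Required activator FubC is absent, so *kepV* is not transcribed.
So KepV is not produced.
Citrulline is present, so UlmD is inactive.
Required activator UlmD is absent, so *nolK* is not transcribed.
So NolK is not produced.
ppGpp is present, so KepT is inactive.
Shikimate is present, so GorC is inactive.
Required activator GorC is absent, so *fenQ* is not transcribed.
So FenQ is not produced.
With no repressor bound, *vorH* is transcribed.
→ *vorH* is ON in A.
Condition B:
Indole is absent, so FubC is active.
cAMP is absent, so GixE is active.
With repressor GixE bound, *kepV* is not transcribed.
So KepV is not produced.
Citrulline is absent, so UlmD is active.
No repressor is bound and UlmD is active, so *nolK* is transcribed.
So NolK is produced and active.
ppGpp is absent, so KepT is active.
Shikimate is present, so GorC is inactive.
With repressor KepT bound, *fenQ* is not transcribed.
So FenQ is not produced.
With repressor NolK bound, *vorH* is not transcribed.
→ *vorH* is OFF in B.

A only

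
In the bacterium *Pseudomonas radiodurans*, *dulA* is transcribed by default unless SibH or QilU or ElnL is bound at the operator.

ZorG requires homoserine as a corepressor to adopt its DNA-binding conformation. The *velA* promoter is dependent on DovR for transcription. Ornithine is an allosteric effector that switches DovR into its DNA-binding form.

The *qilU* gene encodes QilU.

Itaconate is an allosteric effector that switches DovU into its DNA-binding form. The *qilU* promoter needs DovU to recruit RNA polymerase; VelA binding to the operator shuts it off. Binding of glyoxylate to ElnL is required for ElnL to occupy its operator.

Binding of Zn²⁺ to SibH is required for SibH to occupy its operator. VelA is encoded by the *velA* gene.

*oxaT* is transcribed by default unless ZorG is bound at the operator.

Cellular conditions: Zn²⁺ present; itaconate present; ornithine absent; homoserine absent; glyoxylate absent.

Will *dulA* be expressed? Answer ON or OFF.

Zn²⁺ is present, so SibH is active.
Ornithine is absent, so DovR is inactive.
Required activator DovR is absent, so *velA* is not transcribed.
So VelA is not produced.
Itaconate is present, so DovU is active.
No repressor is bound and DovU is active, so *qilU* is transcribed.
So QilU is produced and active.
Glyoxylate is absent, so ElnL is inactive.
With repressor SibH bound, *dulA* is not transcribed.

OFF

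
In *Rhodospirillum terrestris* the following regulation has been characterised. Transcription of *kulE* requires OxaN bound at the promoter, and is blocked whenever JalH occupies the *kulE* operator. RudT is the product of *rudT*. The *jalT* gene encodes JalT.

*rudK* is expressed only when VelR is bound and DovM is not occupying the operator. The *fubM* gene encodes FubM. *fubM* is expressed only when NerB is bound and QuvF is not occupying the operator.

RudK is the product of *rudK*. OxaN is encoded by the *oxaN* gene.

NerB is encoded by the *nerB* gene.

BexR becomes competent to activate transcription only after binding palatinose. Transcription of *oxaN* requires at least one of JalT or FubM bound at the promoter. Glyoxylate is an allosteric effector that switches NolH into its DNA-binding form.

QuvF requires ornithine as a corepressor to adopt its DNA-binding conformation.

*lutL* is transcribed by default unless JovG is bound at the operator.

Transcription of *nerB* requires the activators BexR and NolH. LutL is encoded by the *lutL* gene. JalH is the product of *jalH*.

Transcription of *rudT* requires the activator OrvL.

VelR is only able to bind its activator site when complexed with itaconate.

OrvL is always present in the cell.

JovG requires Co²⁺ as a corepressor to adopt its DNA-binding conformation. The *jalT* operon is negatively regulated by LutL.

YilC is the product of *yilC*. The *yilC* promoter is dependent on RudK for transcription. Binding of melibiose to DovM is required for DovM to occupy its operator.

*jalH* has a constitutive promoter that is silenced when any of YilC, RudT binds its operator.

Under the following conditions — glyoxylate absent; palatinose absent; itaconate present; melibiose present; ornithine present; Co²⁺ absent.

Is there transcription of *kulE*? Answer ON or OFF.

Co²⁺ is absent, so JovG is inactive.
With no repressor bound, *lutL* is transcribed.
So LutL is produced and active.
With repressor LutL bound, *jalT* is not transcribed.
So JalT is not produced.
Ornithine is present, so QuvF is active.
Palatinose is absent, so BexR is inactive.
Glyoxylate is absent, so NolH is inactive.
Required activator BexR is absent, so *nerB* is not transcribed.
So NerB is not produced.
With repressor QuvF bound, *fubM* is not transcribed.
So FubM is not produced.
No activator is available at the *oxaN* promoter, so *oxaN* is not transcribed.
So OxaN is not produced.
Itaconate is present, so VelR is active.
Melibiose is present, so DovM is active.
With repressor DovM bound, *rudK* is not transcribed.
So RudK is not produced.
Required activator RudK is absent, so *yilC* is not transcribed.
So YilC is not produced.
OrvL is produced constitutively and is active.
No repressor is bound and OrvL is active, so *rudT* is transcribed.
So RudT is produced and active.
With repressor RudT bound, *jalH* is not transcribed.
So JalH is not produced.
Required activator OxaN is absent, so *kulE* is not transcribed.

OFF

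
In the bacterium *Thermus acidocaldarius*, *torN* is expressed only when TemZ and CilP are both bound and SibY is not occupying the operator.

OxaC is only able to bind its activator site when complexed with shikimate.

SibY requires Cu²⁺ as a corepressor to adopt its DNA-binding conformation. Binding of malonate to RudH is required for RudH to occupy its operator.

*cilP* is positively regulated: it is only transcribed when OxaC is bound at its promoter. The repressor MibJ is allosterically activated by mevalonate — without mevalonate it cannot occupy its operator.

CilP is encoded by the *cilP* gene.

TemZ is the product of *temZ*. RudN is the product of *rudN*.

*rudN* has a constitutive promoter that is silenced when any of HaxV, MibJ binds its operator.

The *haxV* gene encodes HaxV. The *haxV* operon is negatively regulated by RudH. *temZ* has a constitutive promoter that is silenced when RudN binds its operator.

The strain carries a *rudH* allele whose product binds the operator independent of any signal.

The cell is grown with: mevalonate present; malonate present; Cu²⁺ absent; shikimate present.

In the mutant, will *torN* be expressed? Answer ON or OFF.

Cu²⁺ is absent, so SibY is inactive.
RudH is constitutively active in this strain.
With repressor RudH bound, *haxV* is not transcribed.
So HaxV is not produced.
Mevalonate is present, so MibJ is active.
With repressor MibJ bound, *rudN* is not transcribed.
So RudN is not produced.
With no repressor bound, *temZ* is transcribed.
So TemZ is produced and active.
Shikimate is present, so OxaC is active.
No repressor is bound and OxaC is active, so *cilP* is transcribed.
So CilP is produced and active.
No repressor is bound and TemZ and CilP are active, so *torN* is transcribed.

ON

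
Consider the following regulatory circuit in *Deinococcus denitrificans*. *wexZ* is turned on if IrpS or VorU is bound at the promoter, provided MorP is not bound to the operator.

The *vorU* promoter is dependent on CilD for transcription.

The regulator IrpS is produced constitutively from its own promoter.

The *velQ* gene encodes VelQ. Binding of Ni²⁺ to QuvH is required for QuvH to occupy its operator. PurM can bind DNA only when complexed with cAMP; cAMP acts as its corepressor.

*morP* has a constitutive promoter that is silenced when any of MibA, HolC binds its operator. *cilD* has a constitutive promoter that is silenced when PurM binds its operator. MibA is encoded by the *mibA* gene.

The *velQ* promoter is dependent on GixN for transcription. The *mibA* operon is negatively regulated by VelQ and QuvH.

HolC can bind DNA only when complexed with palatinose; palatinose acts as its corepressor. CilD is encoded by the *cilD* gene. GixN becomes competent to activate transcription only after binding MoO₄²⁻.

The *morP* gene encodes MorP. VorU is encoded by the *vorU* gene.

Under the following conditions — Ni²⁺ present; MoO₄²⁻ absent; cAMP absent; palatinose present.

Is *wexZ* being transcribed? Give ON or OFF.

IrpS is produced constitutively and is active.
cAMP is absent, so PurM is inactive.
With no repressor bound, *cilD* is transcribed.
So CilD is produced and active.
No repressor is bound and CilD is active, so *vorU* is transcribed.
So VorU is produced and active.
MoO₄²⁻ is absent, so GixN is inactive.
Required activator GixN is absent, so *velQ* is not transcribed.
So VelQ is not produced.
Ni²⁺ is present, so QuvH is active.
With repressor QuvH bound, *mibA* is not transcribed.
So MibA is not produced.
Palatinose is present, so HolC is active.
With repressor HolC bound, *morP* is not transcribed.
So MorP is not produced.
Activator IrpS is present, so *wexZ* is transcribed.

ON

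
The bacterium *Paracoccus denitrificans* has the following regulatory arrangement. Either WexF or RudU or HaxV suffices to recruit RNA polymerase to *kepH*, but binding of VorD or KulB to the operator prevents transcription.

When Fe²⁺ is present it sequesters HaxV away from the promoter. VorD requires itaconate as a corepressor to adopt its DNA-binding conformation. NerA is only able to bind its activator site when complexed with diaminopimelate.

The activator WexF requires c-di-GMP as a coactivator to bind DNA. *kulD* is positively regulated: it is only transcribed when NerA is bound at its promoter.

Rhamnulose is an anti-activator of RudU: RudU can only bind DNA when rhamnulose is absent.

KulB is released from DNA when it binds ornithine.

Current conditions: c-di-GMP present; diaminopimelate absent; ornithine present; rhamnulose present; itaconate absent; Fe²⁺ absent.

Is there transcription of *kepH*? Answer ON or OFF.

ON

c-di-GMP is present, so WexF is active.
Itaconate is absent, so VorD is inactive.
Ornithine is present, so KulB is inactive.
Rhamnulose is present, so RudU is inactive.
Fe²⁺ is absent, so HaxV is active.
Activator WexF is present, so *kepH* is transcribed.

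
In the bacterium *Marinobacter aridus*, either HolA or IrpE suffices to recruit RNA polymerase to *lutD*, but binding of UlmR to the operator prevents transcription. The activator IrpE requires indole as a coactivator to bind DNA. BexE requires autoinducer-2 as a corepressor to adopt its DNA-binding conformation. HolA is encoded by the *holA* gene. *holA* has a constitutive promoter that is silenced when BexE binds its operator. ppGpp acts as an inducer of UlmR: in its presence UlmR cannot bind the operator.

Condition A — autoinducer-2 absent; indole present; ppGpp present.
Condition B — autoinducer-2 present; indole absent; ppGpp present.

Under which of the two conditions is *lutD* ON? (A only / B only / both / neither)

Condition A:
Autoinducer-2 is absent, so BexE is inactive.
With no repressor bound, *holA* is transcribed.
So HolA is produced and active.
Indole is present, so IrpE is active.
ppGpp is present, so UlmR is inactive.
Activator HolA is present, so *lutD* is transcribed.
→ *lutD* is ON in A.
Condition B:
Autoinducer-2 is present, so BexE is active.
With repressor BexE bound, *holA* is not transcribed.
So HolA is not produced.
Indole is absent, so IrpE is inactive.
ppGpp is present, so UlmR is inactive.
No activator is available at the *lutD* promoter, so *lutD* is not transcribed.
→ *lutD* is OFF in B.

A only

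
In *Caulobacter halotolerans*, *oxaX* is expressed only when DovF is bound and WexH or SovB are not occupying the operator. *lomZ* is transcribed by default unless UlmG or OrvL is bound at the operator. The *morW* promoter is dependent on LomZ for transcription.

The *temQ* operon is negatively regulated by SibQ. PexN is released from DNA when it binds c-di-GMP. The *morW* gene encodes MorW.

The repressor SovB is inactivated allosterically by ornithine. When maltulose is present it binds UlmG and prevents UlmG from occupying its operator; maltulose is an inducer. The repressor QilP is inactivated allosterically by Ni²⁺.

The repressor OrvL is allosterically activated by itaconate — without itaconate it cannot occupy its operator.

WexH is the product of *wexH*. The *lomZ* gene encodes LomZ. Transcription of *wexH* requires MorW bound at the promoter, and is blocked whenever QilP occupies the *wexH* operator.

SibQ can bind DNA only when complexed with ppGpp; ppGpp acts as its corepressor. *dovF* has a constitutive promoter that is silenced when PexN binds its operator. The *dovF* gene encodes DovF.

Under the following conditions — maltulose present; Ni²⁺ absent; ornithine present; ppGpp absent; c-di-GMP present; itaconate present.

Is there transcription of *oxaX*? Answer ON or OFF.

ON

Maltulose is present, so UlmG is inactive.
Itaconate is present, so OrvL is active.
With repressor OrvL bound, *lomZ* is not transcribed.
So LomZ is not produced.
Required activator LomZ is absent, so *morW* is not transcribed.
So MorW is not produced.
Ni²⁺ is absent, so QilP is active.
With repressor QilP bound, *wexH* is not transcribed.
So WexH is not produced.
c-di-GMP is present, so PexN is inactive.
With no repressor bound, *dovF* is transcribed.
So DovF is produced and active.
Ornithine is present, so SovB is inactive.
No repressor is bound and DovF is active, so *oxaX* is transcribed.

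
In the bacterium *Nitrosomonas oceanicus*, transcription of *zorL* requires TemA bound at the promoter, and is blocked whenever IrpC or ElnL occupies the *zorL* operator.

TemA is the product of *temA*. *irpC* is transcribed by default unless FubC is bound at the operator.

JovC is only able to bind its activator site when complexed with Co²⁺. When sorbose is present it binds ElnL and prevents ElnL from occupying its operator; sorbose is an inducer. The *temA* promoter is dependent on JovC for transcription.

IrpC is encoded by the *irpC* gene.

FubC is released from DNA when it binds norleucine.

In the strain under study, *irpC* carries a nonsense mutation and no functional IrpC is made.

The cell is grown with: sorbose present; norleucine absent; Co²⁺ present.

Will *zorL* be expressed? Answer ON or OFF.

Co²⁺ is present, so JovC is active.
No repressor is bound and JovC is active, so *temA* is transcribed.
So TemA is produced and active.
IrpC is non-functional in this strain, so it has no effect.
Sorbose is present, so ElnL is inactive.
No repressor is bound and TemA is active, so *zorL* is transcribed.

ON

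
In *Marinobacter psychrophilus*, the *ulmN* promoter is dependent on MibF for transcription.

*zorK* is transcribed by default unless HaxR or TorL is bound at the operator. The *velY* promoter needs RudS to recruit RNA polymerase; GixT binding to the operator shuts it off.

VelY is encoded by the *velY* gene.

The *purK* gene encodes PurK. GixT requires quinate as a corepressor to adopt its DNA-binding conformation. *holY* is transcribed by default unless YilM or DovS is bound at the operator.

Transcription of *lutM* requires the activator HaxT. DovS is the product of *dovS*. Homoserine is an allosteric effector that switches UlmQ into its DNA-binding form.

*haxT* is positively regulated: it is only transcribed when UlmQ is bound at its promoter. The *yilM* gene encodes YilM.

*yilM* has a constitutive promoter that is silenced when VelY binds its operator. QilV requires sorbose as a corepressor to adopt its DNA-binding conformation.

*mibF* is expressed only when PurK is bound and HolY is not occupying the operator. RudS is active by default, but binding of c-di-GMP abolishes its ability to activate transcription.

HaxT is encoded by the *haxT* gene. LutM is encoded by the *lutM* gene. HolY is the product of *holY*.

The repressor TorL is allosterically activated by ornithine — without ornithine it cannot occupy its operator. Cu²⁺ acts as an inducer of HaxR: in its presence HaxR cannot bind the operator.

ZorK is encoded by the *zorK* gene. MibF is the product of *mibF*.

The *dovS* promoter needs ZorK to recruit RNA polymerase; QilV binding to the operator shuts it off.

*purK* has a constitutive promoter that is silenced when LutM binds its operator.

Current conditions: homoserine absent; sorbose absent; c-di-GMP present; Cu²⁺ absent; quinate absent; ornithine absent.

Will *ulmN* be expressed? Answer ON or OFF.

Homoserine is absent, so UlmQ is inactive.
Required activator UlmQ is absent, so *haxT* is not transcribed.
So HaxT is not produced.
Required activator HaxT is absent, so *lutM* is not transcribed.
So LutM is not produced.
With no repressor bound, *purK* is transcribed.
So PurK is produced and active.
c-di-GMP is present, so RudS is inactive.
Quinate is absent, so GixT is inactive.
Required activator RudS is absent, so *velY* is not transcribed.
So VelY is not produced.
With no repressor bound, *yilM* is transcribed.
So YilM is produced and active.
Sorbose is absent, so QilV is inactive.
Cu²⁺ is absent, so HaxR is active.
Ornithine is absent, so TorL is inactive.
With repressor HaxR bound, *zorK* is not transcribed.
So ZorK is not produced.
Required activator ZorK is absent, so *dovS* is not transcribed.
So DovS is not produced.
With repressor YilM bound, *holY* is not transcribed.
So HolY is not produced.
No repressor is bound and PurK is active, so *mibF* is transcribed.
So MibF is produced and active.
No repressor is bound and MibF is active, so *ulmN* is transcribed.

ON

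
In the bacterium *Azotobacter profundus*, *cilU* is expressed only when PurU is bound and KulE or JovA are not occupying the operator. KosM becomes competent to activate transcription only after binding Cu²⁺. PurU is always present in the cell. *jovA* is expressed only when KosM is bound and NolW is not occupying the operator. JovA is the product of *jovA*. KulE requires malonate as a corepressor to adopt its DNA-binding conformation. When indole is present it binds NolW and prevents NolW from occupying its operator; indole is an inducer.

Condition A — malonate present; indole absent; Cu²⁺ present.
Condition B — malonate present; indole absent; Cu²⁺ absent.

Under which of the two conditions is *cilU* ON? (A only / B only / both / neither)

Condition A:
PurU is produced constitutively and is active.
Malonate is present, so KulE is active.
Indole is absent, so NolW is active.
Cu²⁺ is present, so KosM is active.
With repressor NolW bound, *jovA* is not transcribed.
So JovA is not produced.
With repressor KulE bound, *cilU* is not transcribed.
→ *cilU* is OFF in A.
Condition B:
PurU is produced constitutively and is active.
Malonate is present, so KulE is active.
Indole is absent, so NolW is active.
Cu²⁺ is absent, so KosM is inactive.
With repressor NolW bound, *jovA* is not transcribed.
So JovA is not produced.
With repressor KulE bound, *cilU* is not transcribed.
→ *cilU* is OFF in B.

neither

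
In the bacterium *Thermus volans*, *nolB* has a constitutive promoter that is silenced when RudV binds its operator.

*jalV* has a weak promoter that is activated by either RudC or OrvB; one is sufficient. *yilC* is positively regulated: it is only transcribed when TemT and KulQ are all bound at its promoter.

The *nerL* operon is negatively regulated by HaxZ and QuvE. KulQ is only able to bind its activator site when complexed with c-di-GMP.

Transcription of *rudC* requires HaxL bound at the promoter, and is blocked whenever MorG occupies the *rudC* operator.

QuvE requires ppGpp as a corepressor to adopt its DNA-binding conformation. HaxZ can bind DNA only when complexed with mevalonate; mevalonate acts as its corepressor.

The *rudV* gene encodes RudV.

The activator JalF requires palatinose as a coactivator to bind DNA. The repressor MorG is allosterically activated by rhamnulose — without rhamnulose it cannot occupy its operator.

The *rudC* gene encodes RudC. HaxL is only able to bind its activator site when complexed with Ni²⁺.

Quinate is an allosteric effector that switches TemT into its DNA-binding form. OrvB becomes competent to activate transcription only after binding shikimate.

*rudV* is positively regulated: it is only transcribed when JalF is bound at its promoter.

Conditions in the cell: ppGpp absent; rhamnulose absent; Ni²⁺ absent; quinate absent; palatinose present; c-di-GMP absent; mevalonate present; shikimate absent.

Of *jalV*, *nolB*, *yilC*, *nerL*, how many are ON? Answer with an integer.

Rhamnulose is absent, so MorG is inactive.
Ni²⁺ is absent, so HaxL is inactive.
Required activator HaxL is absent, so *rudC* is not transcribed.
So RudC is not produced.
Shikimate is absent, so OrvB is inactive.
No activator is available at the *jalV* promoter, so *jalV* is not transcribed.
→ *jalV* is OFF.
Palatinose is present, so JalF is active.
No repressor is bound and JalF is active, so *rudV* is transcribed.
So RudV is produced and active.
With repressor RudV bound, *nolB* is not transcribed.
→ *nolB* is OFF.
Quinate is absent, so TemT is inactive.
c-di-GMP is absent, so KulQ is inactive.
Required activator TemT is absent, so *yilC* is not transcribed.
→ *yilC* is OFF.
Mevalonate is present, so HaxZ is active.
ppGpp is absent, so QuvE is inactive.
With repressor HaxZ bound, *nerL* is not transcribed.
→ *nerL* is OFF.
0 of the 4 genes are transcribed.

0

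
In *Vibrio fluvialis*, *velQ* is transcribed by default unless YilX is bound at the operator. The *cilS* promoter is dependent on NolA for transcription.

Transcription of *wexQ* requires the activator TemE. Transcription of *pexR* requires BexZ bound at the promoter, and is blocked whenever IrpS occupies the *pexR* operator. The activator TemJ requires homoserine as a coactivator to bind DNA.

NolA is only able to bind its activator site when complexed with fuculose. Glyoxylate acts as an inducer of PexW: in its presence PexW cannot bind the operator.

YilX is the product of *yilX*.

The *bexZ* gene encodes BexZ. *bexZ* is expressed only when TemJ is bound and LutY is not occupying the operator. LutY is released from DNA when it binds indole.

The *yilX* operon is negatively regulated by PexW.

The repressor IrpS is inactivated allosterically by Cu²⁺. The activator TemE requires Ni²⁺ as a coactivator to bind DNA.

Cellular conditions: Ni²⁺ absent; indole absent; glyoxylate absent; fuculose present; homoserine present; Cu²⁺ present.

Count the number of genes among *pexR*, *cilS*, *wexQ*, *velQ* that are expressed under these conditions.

2

Cu²⁺ is present, so IrpS is inactive.
Homoserine is present, so TemJ is active.
Indole is absent, so LutY is active.
With repressor LutY bound, *bexZ* is not transcribed.
So BexZ is not produced.
Required activator BexZ is absent, so *pexR* is not transcribed.
→ *pexR* is OFF.
Fuculose is present, so NolA is active.
No repressor is bound and NolA is active, so *cilS* is transcribed.
→ *cilS* is ON.
Ni²⁺ is absent, so TemE is inactive.
Required activator TemE is absent, so *wexQ* is not transcribed.
→ *wexQ* is OFF.
Glyoxylate is absent, so PexW is active.
With repressor PexW bound, *yilX* is not transcribed.
So YilX is not produced.
With no repressor bound, *velQ* is transcribed.
→ *velQ* is ON.
2 of the 4 genes are transcribed.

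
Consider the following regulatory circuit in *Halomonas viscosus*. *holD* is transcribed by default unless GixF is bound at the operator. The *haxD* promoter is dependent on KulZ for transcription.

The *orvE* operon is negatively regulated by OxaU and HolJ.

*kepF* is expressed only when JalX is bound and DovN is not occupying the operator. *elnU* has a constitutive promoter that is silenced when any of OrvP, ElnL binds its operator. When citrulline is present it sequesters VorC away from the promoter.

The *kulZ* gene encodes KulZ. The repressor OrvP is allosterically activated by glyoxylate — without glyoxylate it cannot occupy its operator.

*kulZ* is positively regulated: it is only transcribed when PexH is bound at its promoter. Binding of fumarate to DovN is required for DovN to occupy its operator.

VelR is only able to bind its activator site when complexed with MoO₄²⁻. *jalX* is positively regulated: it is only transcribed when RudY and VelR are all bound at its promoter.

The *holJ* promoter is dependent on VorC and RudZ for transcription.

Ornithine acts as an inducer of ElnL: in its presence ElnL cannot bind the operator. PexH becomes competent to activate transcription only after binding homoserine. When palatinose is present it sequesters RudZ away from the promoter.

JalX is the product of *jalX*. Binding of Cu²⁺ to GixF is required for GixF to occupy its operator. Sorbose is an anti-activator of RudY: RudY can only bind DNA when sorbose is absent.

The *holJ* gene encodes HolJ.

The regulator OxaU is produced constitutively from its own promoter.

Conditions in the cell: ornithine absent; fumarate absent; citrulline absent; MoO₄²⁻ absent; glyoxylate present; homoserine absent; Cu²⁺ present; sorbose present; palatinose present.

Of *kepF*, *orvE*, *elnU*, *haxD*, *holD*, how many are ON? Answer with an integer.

Fumarate is absent, so DovN is inactive.
Sorbose is present, so RudY is inactive.
MoO₄²⁻ is absent, so VelR is inactive.
Required activator RudY is absent, so *jalX* is not transcribed.
So JalX is not produced.
Required activator JalX is absent, so *kepF* is not transcribed.
→ *kepF* is OFF.
OxaU is produced constitutively and is active.
Citrulline is absent, so VorC is active.
Palatinose is present, so RudZ is inactive.
Required activator RudZ is absent, so *holJ* is not transcribed.
So HolJ is not produced.
With repressor OxaU bound, *orvE* is not transcribed.
→ *orvE* is OFF.
Glyoxylate is present, so OrvP is active.
Ornithine is absent, so ElnL is active.
With repressor OrvP bound, *elnU* is not transcribed.
→ *elnU* is OFF.
Homoserine is absent, so PexH is inactive.
Required activator PexH is absent, so *kulZ* is not transcribed.
So KulZ is not produced.
Required activator KulZ is absent, so *haxD* is not transcribed.
→ *haxD* is OFF.
Cu²⁺ is present, so GixF is active.
With repressor GixF bound, *holD* is not transcribed.
→ *holD* is OFF.
0 of the 5 genes are transcribed.

0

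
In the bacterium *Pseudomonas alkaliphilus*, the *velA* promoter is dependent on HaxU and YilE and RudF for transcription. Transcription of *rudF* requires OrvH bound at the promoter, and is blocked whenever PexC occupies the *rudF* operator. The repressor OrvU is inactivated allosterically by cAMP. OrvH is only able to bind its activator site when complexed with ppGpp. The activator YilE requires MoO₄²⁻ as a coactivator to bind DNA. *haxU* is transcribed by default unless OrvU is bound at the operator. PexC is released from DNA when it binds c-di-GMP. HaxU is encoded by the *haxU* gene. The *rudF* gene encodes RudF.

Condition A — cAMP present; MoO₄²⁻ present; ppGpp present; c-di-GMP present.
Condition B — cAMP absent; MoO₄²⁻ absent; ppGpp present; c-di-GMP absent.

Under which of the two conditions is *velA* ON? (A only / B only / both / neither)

A only

Condition A:
cAMP is present, so OrvU is inactive.
With no repressor bound, *haxU* is transcribed.
So HaxU is produced and active.
MoO₄²⁻ is present, so YilE is active.
ppGpp is present, so OrvH is active.
c-di-GMP is present, so PexC is inactive.
No repressor is bound and OrvH is active, so *rudF* is transcribed.
So RudF is produced and active.
No repressor is bound and HaxU and YilE and RudF are active, so *velA* is transcribed.
→ *velA* is ON in A.
Condition B:
cAMP is absent, so OrvU is active.
With repressor OrvU bound, *haxU* is not transcribed.
So HaxU is not produced.
MoO₄²⁻ is absent, so YilE is inactive.
ppGpp is present, so OrvH is active.
c-di-GMP is absent, so PexC is active.
With repressor PexC bound, *rudF* is not transcribed.
So RudF is not produced.
Required activator HaxU is absent, so *velA* is not transcribed.
→ *velA* is OFF in B.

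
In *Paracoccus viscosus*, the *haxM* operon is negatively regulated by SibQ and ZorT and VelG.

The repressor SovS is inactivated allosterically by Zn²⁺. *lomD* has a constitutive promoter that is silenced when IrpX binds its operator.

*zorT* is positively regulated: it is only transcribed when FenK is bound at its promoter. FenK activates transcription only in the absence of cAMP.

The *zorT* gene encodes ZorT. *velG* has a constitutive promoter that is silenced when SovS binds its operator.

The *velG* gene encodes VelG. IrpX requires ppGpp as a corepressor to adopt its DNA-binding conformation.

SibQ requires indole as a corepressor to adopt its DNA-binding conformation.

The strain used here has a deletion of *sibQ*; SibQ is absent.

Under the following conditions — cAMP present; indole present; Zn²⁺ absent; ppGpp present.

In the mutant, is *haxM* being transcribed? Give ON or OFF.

ON

SibQ is non-functional in this strain, so it has no effect.
cAMP is present, so FenK is inactive.
Required activator FenK is absent, so *zorT* is not transcribed.
So ZorT is not produced.
Zn²⁺ is absent, so SovS is active.
With repressor SovS bound, *velG* is not transcribed.
So VelG is not produced.
With no repressor bound, *haxM* is transcribed.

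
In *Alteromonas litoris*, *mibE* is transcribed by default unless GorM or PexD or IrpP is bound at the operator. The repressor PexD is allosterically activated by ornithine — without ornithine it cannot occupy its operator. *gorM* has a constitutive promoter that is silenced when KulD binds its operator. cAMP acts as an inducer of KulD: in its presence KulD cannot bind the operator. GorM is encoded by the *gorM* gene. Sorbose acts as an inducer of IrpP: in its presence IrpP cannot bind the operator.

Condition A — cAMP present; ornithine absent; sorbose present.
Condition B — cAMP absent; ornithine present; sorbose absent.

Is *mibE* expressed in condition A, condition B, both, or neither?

neither

Condition A:
cAMP is present, so KulD is inactive.
With no repressor bound, *gorM* is transcribed.
So GorM is produced and active.
Ornithine is absent, so PexD is inactive.
Sorbose is present, so IrpP is inactive.
With repressor GorM bound, *mibE* is not transcribed.
→ *mibE* is OFF in A.
Condition B:
cAMP is absent, so KulD is active.
With repressor KulD bound, *gorM* is not transcribed.
So GorM is not produced.
Ornithine is present, so PexD is active.
Sorbose is absent, so IrpP is active.
With repressor PexD bound, *mibE* is not transcribed.
→ *mibE* is OFF in B.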